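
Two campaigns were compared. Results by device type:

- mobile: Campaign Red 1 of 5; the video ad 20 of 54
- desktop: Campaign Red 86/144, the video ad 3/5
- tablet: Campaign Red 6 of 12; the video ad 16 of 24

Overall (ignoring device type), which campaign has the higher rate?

Campaign Red

Mobile: Campaign Red 1/5 = 20.0%, the video ad 20/54 = 37.0% → the video ad
Desktop: Campaign Red 86/144 = 59.7%, the video ad 3/5 = 60.0% → the video ad
Tablet: Campaign Red 6/12 = 50.0%, the video ad 16/24 = 66.7% → the video ad
Overall: Campaign Red 93/161 = 57.8%, the video ad 39/83 = 47.0% → Campaign Red
(The video ad wins every device group but Campaign Red wins overall — the video ad's impressions skew toward the low-rate mobile group.)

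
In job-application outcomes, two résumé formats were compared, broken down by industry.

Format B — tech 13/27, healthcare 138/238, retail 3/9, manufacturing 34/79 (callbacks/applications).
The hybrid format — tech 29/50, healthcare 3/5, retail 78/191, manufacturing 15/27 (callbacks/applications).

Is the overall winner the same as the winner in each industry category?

No

Tech: Format B 13/27 = 48.1%, the hybrid format 29/50 = 58.0% → the hybrid format
Healthcare: Format B 138/238 = 58.0%, the hybrid format 3/5 = 60.0% → the hybrid format
Retail: Format B 3/9 = 33.3%, the hybrid format 78/191 = 40.8% → the hybrid format
Manufacturing: Format B 34/79 = 43.0%, the hybrid format 15/27 = 55.6% → the hybrid format
Overall: Format B 188/353 = 53.3%, the hybrid format 125/273 = 45.8% → Format B
The hybrid format wins each industry group but Format B wins overall — the comparison reverses. The hybrid format's applications skew toward retail, which has a lower base rate.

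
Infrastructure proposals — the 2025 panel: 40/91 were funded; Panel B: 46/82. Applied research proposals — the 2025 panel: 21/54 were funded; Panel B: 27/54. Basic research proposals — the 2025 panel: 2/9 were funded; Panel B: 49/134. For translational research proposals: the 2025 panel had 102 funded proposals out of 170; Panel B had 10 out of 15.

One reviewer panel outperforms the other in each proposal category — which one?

Panel B

Infrastructure: the 2025 panel 40/91 = 44.0%, Panel B 46/82 = 56.1% → Panel B
Applied research: the 2025 panel 21/54 = 38.9%, Panel B 27/54 = 50.0% → Panel B
Basic research: the 2025 panel 2/9 = 22.2%, Panel B 49/134 = 36.6% → Panel B
Translational research: the 2025 panel 102/170 = 60.0%, Panel B 10/15 = 66.7% → Panel B
Panel B has the higher rate in all 4 groups.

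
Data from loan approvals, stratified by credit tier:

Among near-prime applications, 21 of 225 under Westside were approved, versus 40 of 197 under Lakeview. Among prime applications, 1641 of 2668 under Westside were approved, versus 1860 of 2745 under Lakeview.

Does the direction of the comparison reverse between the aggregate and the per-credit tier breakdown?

No

Near-prime: Westside 21/225 = 9.3%, Lakeview 40/197 = 20.3% → Lakeview
Prime: Westside 1641/2668 = 61.5%, Lakeview 1860/2745 = 67.8% → Lakeview
Overall: Westside 1662/2893 = 57.4%, Lakeview 1900/2942 = 64.6% → Lakeview
Lakeview wins overall and in every credit group — no reversal.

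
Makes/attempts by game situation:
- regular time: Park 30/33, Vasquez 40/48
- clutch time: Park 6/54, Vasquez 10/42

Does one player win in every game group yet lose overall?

No

Regular time: Park 30/33 = 90.9%, Vasquez 40/48 = 83.3% → Park
Clutch time: Park 6/54 = 11.1%, Vasquez 10/42 = 23.8% → Vasquez
Overall: Park 36/87 = 41.4%, Vasquez 50/90 = 55.6% → Vasquez
Neither sweeps: Park wins 1 of 2 groups, Vasquez wins 1. Vasquez wins overall but not every group — no Simpson reversal.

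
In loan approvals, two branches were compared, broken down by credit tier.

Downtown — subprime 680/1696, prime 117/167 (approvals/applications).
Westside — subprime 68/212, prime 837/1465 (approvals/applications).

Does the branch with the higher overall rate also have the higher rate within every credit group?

Subprime: Downtown 680/1696 = 40.1%, Westside 68/212 = 32.1% → Downtown
Prime: Downtown 117/167 = 70.1%, Westside 837/1465 = 57.1% → Downtown
Overall: Downtown 797/1863 = 42.8%, Westside 905/1677 = 54.0% → Westside
Downtown wins each credit group but Westside wins overall — the comparison reverses. Downtown's applications skew toward subprime, which has a lower base rate.

No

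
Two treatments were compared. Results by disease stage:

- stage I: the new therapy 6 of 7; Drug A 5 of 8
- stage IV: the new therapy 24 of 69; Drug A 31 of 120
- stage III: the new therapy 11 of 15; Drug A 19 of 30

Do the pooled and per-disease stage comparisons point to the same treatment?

Stage I: the new therapy 6/7 = 85.7%, Drug A 5/8 = 62.5% → the new therapy
Stage IV: the new therapy 24/69 = 34.8%, Drug A 31/120 = 25.8% → the new therapy
Stage III: the new therapy 11/15 = 73.3%, Drug A 19/30 = 63.3% → the new therapy
Overall: the new therapy 41/91 = 45.1%, Drug A 55/158 = 34.8% → the new therapy
The new therapy wins overall and in every disease group — no reversal.

Yes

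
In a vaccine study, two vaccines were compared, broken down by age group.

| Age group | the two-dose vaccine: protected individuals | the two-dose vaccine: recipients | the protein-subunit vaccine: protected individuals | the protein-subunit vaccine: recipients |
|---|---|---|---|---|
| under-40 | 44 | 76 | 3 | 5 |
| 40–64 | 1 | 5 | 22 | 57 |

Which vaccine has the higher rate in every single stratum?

the protein-subunit vaccine

Under-40: the two-dose vaccine 44/76 = 57.9%, the protein-subunit vaccine 3/5 = 60.0% → the protein-subunit vaccine
40–64: the two-dose vaccine 1/5 = 20.0%, the protein-subunit vaccine 22/57 = 38.6% → the protein-subunit vaccine
The protein-subunit vaccine has the higher rate in both groups.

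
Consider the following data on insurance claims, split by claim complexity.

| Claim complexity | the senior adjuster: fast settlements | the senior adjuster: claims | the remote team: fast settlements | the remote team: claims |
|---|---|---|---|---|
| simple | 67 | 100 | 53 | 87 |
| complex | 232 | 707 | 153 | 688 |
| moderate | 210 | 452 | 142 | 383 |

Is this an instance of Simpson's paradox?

No

Simple: the senior adjuster 67/100 = 67.0%, the remote team 53/87 = 60.9% → the senior adjuster
Complex: the senior adjuster 232/707 = 32.8%, the remote team 153/688 = 22.2% → the senior adjuster
Moderate: the senior adjuster 210/452 = 46.5%, the remote team 142/383 = 37.1% → the senior adjuster
Overall: the senior adjuster 509/1259 = 40.4%, the remote team 348/1158 = 30.1% → the senior adjuster
The senior adjuster wins overall and in every claim group — no reversal.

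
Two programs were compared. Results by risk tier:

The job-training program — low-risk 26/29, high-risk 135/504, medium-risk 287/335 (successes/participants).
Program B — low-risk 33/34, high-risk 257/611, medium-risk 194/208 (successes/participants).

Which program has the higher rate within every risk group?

Low-risk: the job-training program 26/29 = 89.7%, Program B 33/34 = 97.1% → Program B
High-risk: the job-training program 135/504 = 26.8%, Program B 257/611 = 42.1% → Program B
Medium-risk: the job-training program 287/335 = 85.7%, Program B 194/208 = 93.3% → Program B
Program B has the higher rate in all 3 groups.

Program B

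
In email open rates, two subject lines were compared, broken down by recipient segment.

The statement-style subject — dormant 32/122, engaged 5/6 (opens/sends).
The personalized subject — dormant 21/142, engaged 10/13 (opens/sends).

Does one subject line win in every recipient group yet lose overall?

Dormant: the statement-style subject 32/122 = 26.2%, the personalized subject 21/142 = 14.8% → the statement-style subject
Engaged: the statement-style subject 5/6 = 83.3%, the personalized subject 10/13 = 76.9% → the statement-style subject
Overall: the statement-style subject 37/128 = 28.9%, the personalized subject 31/155 = 20.0% → the statement-style subject
The statement-style subject wins overall and in every recipient group — no reversal.

No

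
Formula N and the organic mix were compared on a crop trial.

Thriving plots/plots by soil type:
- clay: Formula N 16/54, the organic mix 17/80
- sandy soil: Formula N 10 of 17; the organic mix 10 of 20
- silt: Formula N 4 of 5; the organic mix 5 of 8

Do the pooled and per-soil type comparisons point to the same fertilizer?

Clay: Formula N 16/54 = 29.6%, the organic mix 17/80 = 21.2% → Formula N
Sandy soil: Formula N 10/17 = 58.8%, the organic mix 10/20 = 50.0% → Formula N
Silt: Formula N 4/5 = 80.0%, the organic mix 5/8 = 62.5% → Formula N
Overall: Formula N 30/76 = 39.5%, the organic mix 32/108 = 29.6% → Formula N
Formula N wins overall and in every soil group — no reversal.

Yes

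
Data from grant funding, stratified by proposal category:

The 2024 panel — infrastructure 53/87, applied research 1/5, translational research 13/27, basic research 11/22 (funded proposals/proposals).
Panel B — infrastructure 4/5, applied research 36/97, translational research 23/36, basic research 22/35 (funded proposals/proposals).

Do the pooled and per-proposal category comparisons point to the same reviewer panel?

No

Infrastructure: the 2024 panel 53/87 = 60.9%, Panel B 4/5 = 80.0% → Panel B
Applied research: the 2024 panel 1/5 = 20.0%, Panel B 36/97 = 37.1% → Panel B
Translational research: the 2024 panel 13/27 = 48.1%, Panel B 23/36 = 63.9% → Panel B
Basic research: the 2024 panel 11/22 = 50.0%, Panel B 22/35 = 62.9% → Panel B
Overall: the 2024 panel 78/141 = 55.3%, Panel B 85/173 = 49.1% → the 2024 panel
Panel B wins each proposal group but the 2024 panel wins overall — the comparison reverses. Panel B's proposals skew toward applied research, which has a lower base rate.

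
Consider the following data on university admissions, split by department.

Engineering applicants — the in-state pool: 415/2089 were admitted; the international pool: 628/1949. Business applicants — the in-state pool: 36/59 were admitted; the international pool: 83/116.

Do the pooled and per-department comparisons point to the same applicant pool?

Yes

Engineering: the in-state pool 415/2089 = 19.9%, the international pool 628/1949 = 32.2% → the international pool
Business: the in-state pool 36/59 = 61.0%, the international pool 83/116 = 71.6% → the international pool
Overall: the in-state pool 451/2148 = 21.0%, the international pool 711/2065 = 34.4% → the international pool
The international pool wins overall and in every department group — no reversal.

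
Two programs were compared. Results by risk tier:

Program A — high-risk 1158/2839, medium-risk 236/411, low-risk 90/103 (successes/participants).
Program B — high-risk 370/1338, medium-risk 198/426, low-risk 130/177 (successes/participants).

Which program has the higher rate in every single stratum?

Program A

High-risk: Program A 1158/2839 = 40.8%, Program B 370/1338 = 27.7% → Program A
Medium-risk: Program A 236/411 = 57.4%, Program B 198/426 = 46.5% → Program A
Low-risk: Program A 90/103 = 87.4%, Program B 130/177 = 73.4% → Program A
Program A has the higher rate in all 3 groups.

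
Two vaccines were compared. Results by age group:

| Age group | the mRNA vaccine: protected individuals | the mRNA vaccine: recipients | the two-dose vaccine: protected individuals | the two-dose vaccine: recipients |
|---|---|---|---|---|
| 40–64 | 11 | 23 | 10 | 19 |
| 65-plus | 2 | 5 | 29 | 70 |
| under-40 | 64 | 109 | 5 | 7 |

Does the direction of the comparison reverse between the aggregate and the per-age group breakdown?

40–64: the mRNA vaccine 11/23 = 47.8%, the two-dose vaccine 10/19 = 52.6% → the two-dose vaccine
65-plus: the mRNA vaccine 2/5 = 40.0%, the two-dose vaccine 29/70 = 41.4% → the two-dose vaccine
Under-40: the mRNA vaccine 64/109 = 58.7%, the two-dose vaccine 5/7 = 71.4% → the two-dose vaccine
Overall: the mRNA vaccine 77/137 = 56.2%, the two-dose vaccine 44/96 = 45.8% → the mRNA vaccine
The two-dose vaccine wins each age group but the mRNA vaccine wins overall — the comparison reverses. The two-dose vaccine's recipients skew toward 65-plus, which has a lower base rate.

Yes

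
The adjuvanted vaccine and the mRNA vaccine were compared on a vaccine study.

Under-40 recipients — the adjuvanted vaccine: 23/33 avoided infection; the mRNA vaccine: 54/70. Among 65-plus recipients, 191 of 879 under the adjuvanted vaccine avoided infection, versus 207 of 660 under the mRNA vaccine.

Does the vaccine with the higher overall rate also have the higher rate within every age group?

Under-40: the adjuvanted vaccine 23/33 = 69.7%, the mRNA vaccine 54/70 = 77.1% → the mRNA vaccine
65-plus: the adjuvanted vaccine 191/879 = 21.7%, the mRNA vaccine 207/660 = 31.4% → the mRNA vaccine
Overall: the adjuvanted vaccine 214/912 = 23.5%, the mRNA vaccine 261/730 = 35.8% → the mRNA vaccine
The mRNA vaccine wins overall and in every age group — no reversal.

Yes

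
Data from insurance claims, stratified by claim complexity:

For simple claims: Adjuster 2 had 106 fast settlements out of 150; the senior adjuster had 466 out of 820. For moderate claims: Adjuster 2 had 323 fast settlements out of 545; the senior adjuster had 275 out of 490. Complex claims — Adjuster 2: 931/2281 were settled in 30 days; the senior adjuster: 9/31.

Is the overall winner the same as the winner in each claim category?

No

Simple: Adjuster 2 106/150 = 70.7%, the senior adjuster 466/820 = 56.8% → Adjuster 2
Moderate: Adjuster 2 323/545 = 59.3%, the senior adjuster 275/490 = 56.1% → Adjuster 2
Complex: Adjuster 2 931/2281 = 40.8%, the senior adjuster 9/31 = 29.0% → Adjuster 2
Overall: Adjuster 2 1360/2976 = 45.7%, the senior adjuster 750/1341 = 55.9% → the senior adjuster
Adjuster 2 wins each claim group but the senior adjuster wins overall — the comparison reverses. Adjuster 2's claims skew toward complex, which has a lower base rate.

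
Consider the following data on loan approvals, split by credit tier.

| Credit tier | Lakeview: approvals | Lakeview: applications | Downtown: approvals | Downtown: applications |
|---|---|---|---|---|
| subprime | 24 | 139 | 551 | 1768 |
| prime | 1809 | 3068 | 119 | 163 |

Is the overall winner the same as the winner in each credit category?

Subprime: Lakeview 24/139 = 17.3%, Downtown 551/1768 = 31.2% → Downtown
Prime: Lakeview 1809/3068 = 59.0%, Downtown 119/163 = 73.0% → Downtown
Overall: Lakeview 1833/3207 = 57.2%, Downtown 670/1931 = 34.7% → Lakeview
Downtown wins each credit group but Lakeview wins overall — the comparison reverses. Downtown's applications skew toward subprime, which has a lower base rate.

No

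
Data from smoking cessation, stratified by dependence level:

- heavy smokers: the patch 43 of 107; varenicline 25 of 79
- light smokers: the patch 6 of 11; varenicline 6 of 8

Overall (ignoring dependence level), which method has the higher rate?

the patch

Heavy smokers: the patch 43/107 = 40.2%, varenicline 25/79 = 31.6% → the patch
Light smokers: the patch 6/11 = 54.5%, varenicline 6/8 = 75.0% → varenicline
Overall: the patch 49/118 = 41.5%, varenicline 31/87 = 35.6% → the patch
(Neither sweeps every dependence group, but the patch has the higher pooled rate.)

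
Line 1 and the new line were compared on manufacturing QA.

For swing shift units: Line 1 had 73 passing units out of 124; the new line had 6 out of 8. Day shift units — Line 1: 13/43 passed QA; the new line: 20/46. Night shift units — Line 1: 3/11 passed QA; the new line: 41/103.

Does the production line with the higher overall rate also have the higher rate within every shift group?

Swing shift: Line 1 73/124 = 58.9%, the new line 6/8 = 75.0% → the new line
Day shift: Line 1 13/43 = 30.2%, the new line 20/46 = 43.5% → the new line
Night shift: Line 1 3/11 = 27.3%, the new line 41/103 = 39.8% → the new line
Overall: Line 1 89/178 = 50.0%, the new line 67/157 = 42.7% → Line 1
The new line wins each shift group but Line 1 wins overall — the comparison reverses. The new line's units skew toward night shift, which has a lower base rate.

No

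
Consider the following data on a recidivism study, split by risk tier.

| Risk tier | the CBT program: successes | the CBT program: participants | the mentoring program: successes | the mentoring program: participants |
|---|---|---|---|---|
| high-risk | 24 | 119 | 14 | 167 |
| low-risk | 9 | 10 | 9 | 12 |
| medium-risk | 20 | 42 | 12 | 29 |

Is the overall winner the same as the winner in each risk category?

High-risk: the CBT program 24/119 = 20.2%, the mentoring program 14/167 = 8.4% → the CBT program
Low-risk: the CBT program 9/10 = 90.0%, the mentoring program 9/12 = 75.0% → the CBT program
Medium-risk: the CBT program 20/42 = 47.6%, the mentoring program 12/29 = 41.4% → the CBT program
Overall: the CBT program 53/171 = 31.0%, the mentoring program 35/208 = 16.8% → the CBT program
The CBT program wins overall and in every risk group — no reversal.

Yes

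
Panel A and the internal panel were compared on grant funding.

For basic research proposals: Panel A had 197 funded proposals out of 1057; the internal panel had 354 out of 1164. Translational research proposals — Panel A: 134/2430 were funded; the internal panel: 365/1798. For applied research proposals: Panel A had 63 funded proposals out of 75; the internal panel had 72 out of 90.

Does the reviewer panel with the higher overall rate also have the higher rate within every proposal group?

Basic research: Panel A 197/1057 = 18.6%, the internal panel 354/1164 = 30.4% → the internal panel
Translational research: Panel A 134/2430 = 5.5%, the internal panel 365/1798 = 20.3% → the internal panel
Applied research: Panel A 63/75 = 84.0%, the internal panel 72/90 = 80.0% → Panel A
Overall: Panel A 394/3562 = 11.1%, the internal panel 791/3052 = 25.9% → the internal panel
Neither sweeps: Panel A wins 1 of 3 groups, the internal panel wins 2. The internal panel wins overall but not every group — no Simpson reversal.

No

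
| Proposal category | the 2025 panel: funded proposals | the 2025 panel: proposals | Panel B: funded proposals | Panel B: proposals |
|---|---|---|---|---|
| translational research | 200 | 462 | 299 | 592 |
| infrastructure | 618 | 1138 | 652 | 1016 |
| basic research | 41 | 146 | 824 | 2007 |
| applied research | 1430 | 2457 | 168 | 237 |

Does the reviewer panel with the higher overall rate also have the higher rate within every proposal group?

No

Translational research: the 2025 panel 200/462 = 43.3%, Panel B 299/592 = 50.5% → Panel B
Infrastructure: the 2025 panel 618/1138 = 54.3%, Panel B 652/1016 = 64.2% → Panel B
Basic research: the 2025 panel 41/146 = 28.1%, Panel B 824/2007 = 41.1% → Panel B
Applied research: the 2025 panel 1430/2457 = 58.2%, Panel B 168/237 = 70.9% → Panel B
Overall: the 2025 panel 2289/4203 = 54.5%, Panel B 1943/3852 = 50.4% → the 2025 panel
Panel B wins each proposal group but the 2025 panel wins overall — the comparison reverses. Panel B's proposals skew toward basic research, which has a lower base rate.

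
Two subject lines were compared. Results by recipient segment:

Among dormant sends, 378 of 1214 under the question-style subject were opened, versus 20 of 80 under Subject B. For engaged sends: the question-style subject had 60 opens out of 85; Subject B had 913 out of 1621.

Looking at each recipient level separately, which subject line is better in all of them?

Dormant: the question-style subject 378/1214 = 31.1%, Subject B 20/80 = 25.0% → the question-style subject
Engaged: the question-style subject 60/85 = 70.6%, Subject B 913/1621 = 56.3% → the question-style subject
The question-style subject has the higher rate in both groups.

the question-style subject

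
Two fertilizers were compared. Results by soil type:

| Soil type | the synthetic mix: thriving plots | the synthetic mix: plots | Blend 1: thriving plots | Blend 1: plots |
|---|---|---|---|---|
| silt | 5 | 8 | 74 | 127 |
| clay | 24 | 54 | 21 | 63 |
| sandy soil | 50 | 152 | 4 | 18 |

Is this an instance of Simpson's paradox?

Yes

Silt: the synthetic mix 5/8 = 62.5%, Blend 1 74/127 = 58.3% → the synthetic mix
Clay: the synthetic mix 24/54 = 44.4%, Blend 1 21/63 = 33.3% → the synthetic mix
Sandy soil: the synthetic mix 50/152 = 32.9%, Blend 1 4/18 = 22.2% → the synthetic mix
Overall: the synthetic mix 79/214 = 36.9%, Blend 1 99/208 = 47.6% → Blend 1
The synthetic mix wins each soil group but Blend 1 wins overall — the comparison reverses. The synthetic mix's plots skew toward sandy soil, which has a lower base rate.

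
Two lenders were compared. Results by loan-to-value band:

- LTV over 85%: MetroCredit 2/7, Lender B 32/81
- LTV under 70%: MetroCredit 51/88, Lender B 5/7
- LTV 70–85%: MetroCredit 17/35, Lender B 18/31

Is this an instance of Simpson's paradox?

LTV over 85%: MetroCredit 2/7 = 28.6%, Lender B 32/81 = 39.5% → Lender B
LTV under 70%: MetroCredit 51/88 = 58.0%, Lender B 5/7 = 71.4% → Lender B
LTV 70–85%: MetroCredit 17/35 = 48.6%, Lender B 18/31 = 58.1% → Lender B
Overall: MetroCredit 70/130 = 53.8%, Lender B 55/119 = 46.2% → MetroCredit
Lender B wins each loan-to-value group but MetroCredit wins overall — the comparison reverses. Lender B's loans skew toward LTV over 85%, which has a lower base rate.

Yes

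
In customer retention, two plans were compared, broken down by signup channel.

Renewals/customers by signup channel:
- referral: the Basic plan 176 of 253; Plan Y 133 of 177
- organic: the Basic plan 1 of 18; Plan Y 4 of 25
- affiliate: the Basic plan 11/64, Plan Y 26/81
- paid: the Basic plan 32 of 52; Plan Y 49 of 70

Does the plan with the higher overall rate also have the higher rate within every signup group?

Yes

Referral: the Basic plan 176/253 = 69.6%, Plan Y 133/177 = 75.1% → Plan Y
Organic: the Basic plan 1/18 = 5.6%, Plan Y 4/25 = 16.0% → Plan Y
Affiliate: the Basic plan 11/64 = 17.2%, Plan Y 26/81 = 32.1% → Plan Y
Paid: the Basic plan 32/52 = 61.5%, Plan Y 49/70 = 70.0% → Plan Y
Overall: the Basic plan 220/387 = 56.8%, Plan Y 212/353 = 60.1% → Plan Y
Plan Y wins overall and in every signup group — no reversal.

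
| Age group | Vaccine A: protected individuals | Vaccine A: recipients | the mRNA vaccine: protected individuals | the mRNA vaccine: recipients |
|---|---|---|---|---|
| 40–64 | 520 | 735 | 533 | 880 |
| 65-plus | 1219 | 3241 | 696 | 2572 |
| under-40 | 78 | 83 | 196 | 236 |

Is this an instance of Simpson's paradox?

No

40–64: Vaccine A 520/735 = 70.7%, the mRNA vaccine 533/880 = 60.6% → Vaccine A
65-plus: Vaccine A 1219/3241 = 37.6%, the mRNA vaccine 696/2572 = 27.1% → Vaccine A
Under-40: Vaccine A 78/83 = 94.0%, the mRNA vaccine 196/236 = 83.1% → Vaccine A
Overall: Vaccine A 1817/4059 = 44.8%, the mRNA vaccine 1425/3688 = 38.6% → Vaccine A
Vaccine A wins overall and in every age group — no reversal.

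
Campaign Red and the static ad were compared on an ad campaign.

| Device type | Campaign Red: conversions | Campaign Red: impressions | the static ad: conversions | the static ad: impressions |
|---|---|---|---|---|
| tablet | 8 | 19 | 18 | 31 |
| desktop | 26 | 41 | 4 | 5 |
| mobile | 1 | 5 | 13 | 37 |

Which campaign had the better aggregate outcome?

Tablet: Campaign Red 8/19 = 42.1%, the static ad 18/31 = 58.1% → the static ad
Desktop: Campaign Red 26/41 = 63.4%, the static ad 4/5 = 80.0% → the static ad
Mobile: Campaign Red 1/5 = 20.0%, the static ad 13/37 = 35.1% → the static ad
Overall: Campaign Red 35/65 = 53.8%, the static ad 35/73 = 47.9% → Campaign Red
(The static ad wins every device group but Campaign Red wins overall — the static ad's impressions skew toward the low-rate mobile group.)

Campaign Red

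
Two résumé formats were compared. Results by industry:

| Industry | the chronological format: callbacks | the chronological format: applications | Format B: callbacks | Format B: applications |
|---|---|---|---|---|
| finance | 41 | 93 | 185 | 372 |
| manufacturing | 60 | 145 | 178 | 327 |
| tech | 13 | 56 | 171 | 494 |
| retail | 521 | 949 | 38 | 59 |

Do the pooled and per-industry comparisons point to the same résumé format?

Finance: the chronological format 41/93 = 44.1%, Format B 185/372 = 49.7% → Format B
Manufacturing: the chronological format 60/145 = 41.4%, Format B 178/327 = 54.4% → Format B
Tech: the chronological format 13/56 = 23.2%, Format B 171/494 = 34.6% → Format B
Retail: the chronological format 521/949 = 54.9%, Format B 38/59 = 64.4% → Format B
Overall: the chronological format 635/1243 = 51.1%, Format B 572/1252 = 45.7% → the chronological format
Format B wins each industry group but the chronological format wins overall — the comparison reverses. Format B's applications skew toward tech, which has a lower base rate.

No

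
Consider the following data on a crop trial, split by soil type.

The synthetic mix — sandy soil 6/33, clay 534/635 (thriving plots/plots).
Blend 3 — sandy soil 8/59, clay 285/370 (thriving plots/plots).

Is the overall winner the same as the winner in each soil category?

Yes

Sandy soil: the synthetic mix 6/33 = 18.2%, Blend 3 8/59 = 13.6% → the synthetic mix
Clay: the synthetic mix 534/635 = 84.1%, Blend 3 285/370 = 77.0% → the synthetic mix
Overall: the synthetic mix 540/668 = 80.8%, Blend 3 293/429 = 68.3% → the synthetic mix
The synthetic mix wins overall and in every soil group — no reversal.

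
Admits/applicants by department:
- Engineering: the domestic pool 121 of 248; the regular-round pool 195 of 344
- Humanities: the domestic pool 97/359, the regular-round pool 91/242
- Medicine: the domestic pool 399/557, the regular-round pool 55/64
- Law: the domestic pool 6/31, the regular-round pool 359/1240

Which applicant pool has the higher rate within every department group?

Engineering: the domestic pool 121/248 = 48.8%, the regular-round pool 195/344 = 56.7% → the regular-round pool
Humanities: the domestic pool 97/359 = 27.0%, the regular-round pool 91/242 = 37.6% → the regular-round pool
Medicine: the domestic pool 399/557 = 71.6%, the regular-round pool 55/64 = 85.9% → the regular-round pool
Law: the domestic pool 6/31 = 19.4%, the regular-round pool 359/1240 = 29.0% → the regular-round pool
The regular-round pool has the higher rate in all 4 groups.

the regular-round pool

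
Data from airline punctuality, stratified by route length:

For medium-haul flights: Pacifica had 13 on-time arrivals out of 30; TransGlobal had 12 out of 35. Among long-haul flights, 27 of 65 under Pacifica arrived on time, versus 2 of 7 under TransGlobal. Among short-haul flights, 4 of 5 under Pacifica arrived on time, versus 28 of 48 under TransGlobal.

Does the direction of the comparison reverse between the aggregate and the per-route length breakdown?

Yes

Medium-haul: Pacifica 13/30 = 43.3%, TransGlobal 12/35 = 34.3% → Pacifica
Long-haul: Pacifica 27/65 = 41.5%, TransGlobal 2/7 = 28.6% → Pacifica
Short-haul: Pacifica 4/5 = 80.0%, TransGlobal 28/48 = 58.3% → Pacifica
Overall: Pacifica 44/100 = 44.0%, TransGlobal 42/90 = 46.7% → TransGlobal
Pacifica wins each route group but TransGlobal wins overall — the comparison reverses. Pacifica's flights skew toward long-haul, which has a lower base rate.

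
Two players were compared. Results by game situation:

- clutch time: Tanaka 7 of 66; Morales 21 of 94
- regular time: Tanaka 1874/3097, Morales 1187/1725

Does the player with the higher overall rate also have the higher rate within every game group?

Clutch time: Tanaka 7/66 = 10.6%, Morales 21/94 = 22.3% → Morales
Regular time: Tanaka 1874/3097 = 60.5%, Morales 1187/1725 = 68.8% → Morales
Overall: Tanaka 1881/3163 = 59.5%, Morales 1208/1819 = 66.4% → Morales
Morales wins overall and in every game group — no reversal.

Yes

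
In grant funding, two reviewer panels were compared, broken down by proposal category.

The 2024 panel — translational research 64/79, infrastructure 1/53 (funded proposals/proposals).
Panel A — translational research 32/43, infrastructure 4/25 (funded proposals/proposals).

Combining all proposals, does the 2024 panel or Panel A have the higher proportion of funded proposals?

Panel A

Translational research: the 2024 panel 64/79 = 81.0%, Panel A 32/43 = 74.4% → the 2024 panel
Infrastructure: the 2024 panel 1/53 = 1.9%, Panel A 4/25 = 16.0% → Panel A
Overall: the 2024 panel 65/132 = 49.2%, Panel A 36/68 = 52.9% → Panel A
(Neither sweeps every proposal group, but Panel A has the higher pooled rate.)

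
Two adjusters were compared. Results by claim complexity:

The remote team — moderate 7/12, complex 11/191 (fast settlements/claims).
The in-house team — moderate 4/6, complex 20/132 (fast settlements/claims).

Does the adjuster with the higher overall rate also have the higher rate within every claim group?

Yes

Moderate: the remote team 7/12 = 58.3%, the in-house team 4/6 = 66.7% → the in-house team
Complex: the remote team 11/191 = 5.8%, the in-house team 20/132 = 15.2% → the in-house team
Overall: the remote team 18/203 = 8.9%, the in-house team 24/138 = 17.4% → the in-house team
The in-house team wins overall and in every claim group — no reversal.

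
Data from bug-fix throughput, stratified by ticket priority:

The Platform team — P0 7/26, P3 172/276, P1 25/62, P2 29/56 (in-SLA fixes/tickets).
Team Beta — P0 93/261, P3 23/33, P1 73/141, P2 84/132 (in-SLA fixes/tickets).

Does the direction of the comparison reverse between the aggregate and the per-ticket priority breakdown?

P0: the Platform team 7/26 = 26.9%, Team Beta 93/261 = 35.6% → Team Beta
P3: the Platform team 172/276 = 62.3%, Team Beta 23/33 = 69.7% → Team Beta
P1: the Platform team 25/62 = 40.3%, Team Beta 73/141 = 51.8% → Team Beta
P2: the Platform team 29/56 = 51.8%, Team Beta 84/132 = 63.6% → Team Beta
Overall: the Platform team 233/420 = 55.5%, Team Beta 273/567 = 48.1% → the Platform team
Team Beta wins each ticket group but the Platform team wins overall — the comparison reverses. Team Beta's tickets skew toward P0, which has a lower base rate.

Yes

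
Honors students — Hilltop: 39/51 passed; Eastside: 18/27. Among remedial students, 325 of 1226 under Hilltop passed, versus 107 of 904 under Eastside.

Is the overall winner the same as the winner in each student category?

Yes

Honors: Hilltop 39/51 = 76.5%, Eastside 18/27 = 66.7% → Hilltop
Remedial: Hilltop 325/1226 = 26.5%, Eastside 107/904 = 11.8% → Hilltop
Overall: Hilltop 364/1277 = 28.5%, Eastside 125/931 = 13.4% → Hilltop
Hilltop wins overall and in every student group — no reversal.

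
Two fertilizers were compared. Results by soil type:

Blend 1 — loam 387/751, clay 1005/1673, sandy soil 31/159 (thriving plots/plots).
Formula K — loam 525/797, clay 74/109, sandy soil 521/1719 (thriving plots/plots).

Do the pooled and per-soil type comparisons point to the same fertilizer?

Loam: Blend 1 387/751 = 51.5%, Formula K 525/797 = 65.9% → Formula K
Clay: Blend 1 1005/1673 = 60.1%, Formula K 74/109 = 67.9% → Formula K
Sandy soil: Blend 1 31/159 = 19.5%, Formula K 521/1719 = 30.3% → Formula K
Overall: Blend 1 1423/2583 = 55.1%, Formula K 1120/2625 = 42.7% → Blend 1
Formula K wins each soil group but Blend 1 wins overall — the comparison reverses. Formula K's plots skew toward sandy soil, which has a lower base rate.

No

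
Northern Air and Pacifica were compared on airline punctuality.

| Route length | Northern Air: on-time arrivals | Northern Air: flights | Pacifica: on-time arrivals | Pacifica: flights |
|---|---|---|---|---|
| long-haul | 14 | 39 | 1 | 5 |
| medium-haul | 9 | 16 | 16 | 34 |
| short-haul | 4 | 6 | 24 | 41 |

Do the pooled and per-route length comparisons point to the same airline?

No

Long-haul: Northern Air 14/39 = 35.9%, Pacifica 1/5 = 20.0% → Northern Air
Medium-haul: Northern Air 9/16 = 56.2%, Pacifica 16/34 = 47.1% → Northern Air
Short-haul: Northern Air 4/6 = 66.7%, Pacifica 24/41 = 58.5% → Northern Air
Overall: Northern Air 27/61 = 44.3%, Pacifica 41/80 = 51.2% → Pacifica
Northern Air wins each route group but Pacifica wins overall — the comparison reverses. Northern Air's flights skew toward long-haul, which has a lower base rate.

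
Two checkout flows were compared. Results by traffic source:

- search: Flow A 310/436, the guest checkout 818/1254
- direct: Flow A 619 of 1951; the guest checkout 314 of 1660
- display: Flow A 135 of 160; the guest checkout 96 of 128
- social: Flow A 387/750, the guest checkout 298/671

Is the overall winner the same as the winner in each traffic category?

Search: Flow A 310/436 = 71.1%, the guest checkout 818/1254 = 65.2% → Flow A
Direct: Flow A 619/1951 = 31.7%, the guest checkout 314/1660 = 18.9% → Flow A
Display: Flow A 135/160 = 84.4%, the guest checkout 96/128 = 75.0% → Flow A
Social: Flow A 387/750 = 51.6%, the guest checkout 298/671 = 44.4% → Flow A
Overall: Flow A 1451/3297 = 44.0%, the guest checkout 1526/3713 = 41.1% → Flow A
Flow A wins overall and in every traffic group — no reversal.

Yes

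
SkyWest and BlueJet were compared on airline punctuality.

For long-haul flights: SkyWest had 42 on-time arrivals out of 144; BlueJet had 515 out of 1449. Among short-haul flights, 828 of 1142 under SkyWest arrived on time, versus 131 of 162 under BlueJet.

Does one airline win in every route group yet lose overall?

Long-haul: SkyWest 42/144 = 29.2%, BlueJet 515/1449 = 35.5% → BlueJet
Short-haul: SkyWest 828/1142 = 72.5%, BlueJet 131/162 = 80.9% → BlueJet
Overall: SkyWest 870/1286 = 67.7%, BlueJet 646/1611 = 40.1% → SkyWest
BlueJet wins each route group but SkyWest wins overall — the comparison reverses. BlueJet's flights skew toward long-haul, which has a lower base rate.

Yes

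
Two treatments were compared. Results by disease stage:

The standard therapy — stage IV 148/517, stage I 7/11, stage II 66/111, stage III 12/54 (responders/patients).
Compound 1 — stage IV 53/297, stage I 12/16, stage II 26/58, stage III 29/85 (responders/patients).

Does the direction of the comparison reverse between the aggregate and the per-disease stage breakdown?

Stage IV: the standard therapy 148/517 = 28.6%, Compound 1 53/297 = 17.8% → the standard therapy
Stage I: the standard therapy 7/11 = 63.6%, Compound 1 12/16 = 75.0% → Compound 1
Stage II: the standard therapy 66/111 = 59.5%, Compound 1 26/58 = 44.8% → the standard therapy
Stage III: the standard therapy 12/54 = 22.2%, Compound 1 29/85 = 34.1% → Compound 1
Overall: the standard therapy 233/693 = 33.6%, Compound 1 120/456 = 26.3% → the standard therapy
Neither sweeps: the standard therapy wins 2 of 4 groups, Compound 1 wins 2. The standard therapy wins overall but not every group — no Simpson reversal.

No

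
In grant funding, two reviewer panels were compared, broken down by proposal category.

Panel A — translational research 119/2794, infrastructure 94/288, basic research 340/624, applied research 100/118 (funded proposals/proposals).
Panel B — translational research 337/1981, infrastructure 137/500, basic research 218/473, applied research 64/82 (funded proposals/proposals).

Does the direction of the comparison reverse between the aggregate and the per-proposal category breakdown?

Translational research: Panel A 119/2794 = 4.3%, Panel B 337/1981 = 17.0% → Panel B
Infrastructure: Panel A 94/288 = 32.6%, Panel B 137/500 = 27.4% → Panel A
Basic research: Panel A 340/624 = 54.5%, Panel B 218/473 = 46.1% → Panel A
Applied research: Panel A 100/118 = 84.7%, Panel B 64/82 = 78.0% → Panel A
Overall: Panel A 653/3824 = 17.1%, Panel B 756/3036 = 24.9% → Panel B
Neither sweeps: Panel A wins 3 of 4 groups, Panel B wins 1. Panel B wins overall but not every group — no Simpson reversal.

No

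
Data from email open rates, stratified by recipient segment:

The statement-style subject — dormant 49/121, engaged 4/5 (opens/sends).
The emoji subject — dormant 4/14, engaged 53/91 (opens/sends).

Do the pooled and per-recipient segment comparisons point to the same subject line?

No

Dormant: the statement-style subject 49/121 = 40.5%, the emoji subject 4/14 = 28.6% → the statement-style subject
Engaged: the statement-style subject 4/5 = 80.0%, the emoji subject 53/91 = 58.2% → the statement-style subject
Overall: the statement-style subject 53/126 = 42.1%, the emoji subject 57/105 = 54.3% → the emoji subject
The statement-style subject wins each recipient group but the emoji subject wins overall — the comparison reverses. The statement-style subject's sends skew toward dormant, which has a lower base rate.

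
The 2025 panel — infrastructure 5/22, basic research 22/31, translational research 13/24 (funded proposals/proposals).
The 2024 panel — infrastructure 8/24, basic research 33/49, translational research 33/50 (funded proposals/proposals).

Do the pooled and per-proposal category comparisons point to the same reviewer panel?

No

Infrastructure: the 2025 panel 5/22 = 22.7%, the 2024 panel 8/24 = 33.3% → the 2024 panel
Basic research: the 2025 panel 22/31 = 71.0%, the 2024 panel 33/49 = 67.3% → the 2025 panel
Translational research: the 2025 panel 13/24 = 54.2%, the 2024 panel 33/50 = 66.0% → the 2024 panel
Overall: the 2025 panel 40/77 = 51.9%, the 2024 panel 74/123 = 60.2% → the 2024 panel
Neither sweeps: the 2025 panel wins 1 of 3 groups, the 2024 panel wins 2. The 2024 panel wins overall but not every group — no Simpson reversal.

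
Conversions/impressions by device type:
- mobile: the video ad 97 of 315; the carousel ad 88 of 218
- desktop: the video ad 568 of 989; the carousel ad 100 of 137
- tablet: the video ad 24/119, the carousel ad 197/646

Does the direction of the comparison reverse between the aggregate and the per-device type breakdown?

Yes

Mobile: the video ad 97/315 = 30.8%, the carousel ad 88/218 = 40.4% → the carousel ad
Desktop: the video ad 568/989 = 57.4%, the carousel ad 100/137 = 73.0% → the carousel ad
Tablet: the video ad 24/119 = 20.2%, the carousel ad 197/646 = 30.5% → the carousel ad
Overall: the video ad 689/1423 = 48.4%, the carousel ad 385/1001 = 38.5% → the video ad
The carousel ad wins each device group but the video ad wins overall — the comparison reverses. The carousel ad's impressions skew toward tablet, which has a lower base rate.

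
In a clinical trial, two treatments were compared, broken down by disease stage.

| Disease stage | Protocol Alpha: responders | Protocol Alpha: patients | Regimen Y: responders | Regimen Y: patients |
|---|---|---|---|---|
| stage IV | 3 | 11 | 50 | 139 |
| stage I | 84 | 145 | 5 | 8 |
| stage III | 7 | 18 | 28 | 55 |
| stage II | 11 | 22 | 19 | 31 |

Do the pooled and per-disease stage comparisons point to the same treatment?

Stage IV: Protocol Alpha 3/11 = 27.3%, Regimen Y 50/139 = 36.0% → Regimen Y
Stage I: Protocol Alpha 84/145 = 57.9%, Regimen Y 5/8 = 62.5% → Regimen Y
Stage III: Protocol Alpha 7/18 = 38.9%, Regimen Y 28/55 = 50.9% → Regimen Y
Stage II: Protocol Alpha 11/22 = 50.0%, Regimen Y 19/31 = 61.3% → Regimen Y
Overall: Protocol Alpha 105/196 = 53.6%, Regimen Y 102/233 = 43.8% → Protocol Alpha
Regimen Y wins each disease group but Protocol Alpha wins overall — the comparison reverses. Regimen Y's patients skew toward stage IV, which has a lower base rate.

No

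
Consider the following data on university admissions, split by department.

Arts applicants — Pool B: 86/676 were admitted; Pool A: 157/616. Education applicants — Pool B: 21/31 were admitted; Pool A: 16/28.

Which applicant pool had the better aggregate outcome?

Pool A

Arts: Pool B 86/676 = 12.7%, Pool A 157/616 = 25.5% → Pool A
Education: Pool B 21/31 = 67.7%, Pool A 16/28 = 57.1% → Pool B
Overall: Pool B 107/707 = 15.1%, Pool A 173/644 = 26.9% → Pool A
(Neither sweeps every department group, but Pool A has the higher pooled rate.)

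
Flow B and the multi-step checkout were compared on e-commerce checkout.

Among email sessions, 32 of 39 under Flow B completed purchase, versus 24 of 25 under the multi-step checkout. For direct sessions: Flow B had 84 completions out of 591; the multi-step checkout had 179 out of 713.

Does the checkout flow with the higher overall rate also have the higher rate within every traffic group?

Yes

Email: Flow B 32/39 = 82.1%, the multi-step checkout 24/25 = 96.0% → the multi-step checkout
Direct: Flow B 84/591 = 14.2%, the multi-step checkout 179/713 = 25.1% → the multi-step checkout
Overall: Flow B 116/630 = 18.4%, the multi-step checkout 203/738 = 27.5% → the multi-step checkout
The multi-step checkout wins overall and in every traffic group — no reversal.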